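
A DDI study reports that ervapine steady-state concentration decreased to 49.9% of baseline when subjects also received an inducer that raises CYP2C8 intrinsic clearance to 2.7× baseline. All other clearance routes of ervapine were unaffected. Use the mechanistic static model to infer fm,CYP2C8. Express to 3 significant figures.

Call the CYP2C8 fraction fm. After the interaction, CL_new/CL_old = fm × 2.7 + (1 − fm).
Steady-state concentration ratio = 1 / (new CL fraction), so new CL fraction = 1 / 0.499 = 2.004.
fm × 2.7 + 1 − fm = 2.004  ⇒  fm × (2.7 − 1) = 1.004  ⇒  fm = 0.591.

0.591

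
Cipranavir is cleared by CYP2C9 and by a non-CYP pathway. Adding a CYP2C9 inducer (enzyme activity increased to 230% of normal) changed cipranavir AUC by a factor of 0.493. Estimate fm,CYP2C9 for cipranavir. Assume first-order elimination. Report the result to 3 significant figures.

Let fm be the CYP2C9 fraction. New clearance relative to baseline = fm × 2.3 + (1 − fm).
AUC ratio = 1 / (new CL fraction), so new CL fraction = 1 / 0.493 = 2.028.
fm × 2.3 + 1 − fm = 2.028  ⇒  fm × (2.3 − 1) = 1.028  ⇒  fm = 0.791.

0.791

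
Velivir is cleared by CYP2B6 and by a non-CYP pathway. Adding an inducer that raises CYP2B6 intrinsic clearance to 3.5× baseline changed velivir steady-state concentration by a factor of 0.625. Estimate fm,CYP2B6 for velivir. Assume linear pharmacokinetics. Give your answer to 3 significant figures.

0.240

CL'/CL = 1 / 0.625 = 1.6
3.5·fm + (1 − fm) = 1.6
fm = (1.6 − 1) / (3.5 − 1) = 0.240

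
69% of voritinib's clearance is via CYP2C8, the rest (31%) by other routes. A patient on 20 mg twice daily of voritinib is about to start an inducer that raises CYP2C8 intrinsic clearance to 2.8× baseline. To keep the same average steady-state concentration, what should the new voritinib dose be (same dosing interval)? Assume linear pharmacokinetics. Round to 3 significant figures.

CYP2C8: 0.69 × 2.8 = 1.932
Other: 0.31 (unchanged)
Relative clearance = 1.932 + 0.31 = 2.242.
To maintain the same steady-state level, dose must scale with clearance: new dose = 20 × 2.242 = 44.8 mg.

44.8 mg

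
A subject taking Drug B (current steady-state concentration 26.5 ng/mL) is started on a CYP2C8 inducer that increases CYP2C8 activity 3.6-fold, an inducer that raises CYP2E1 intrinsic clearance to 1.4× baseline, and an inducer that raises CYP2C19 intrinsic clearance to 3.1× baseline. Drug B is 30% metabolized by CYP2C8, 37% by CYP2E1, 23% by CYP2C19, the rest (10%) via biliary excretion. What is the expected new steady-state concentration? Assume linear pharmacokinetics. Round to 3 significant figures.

CYP2C8: 0.3 × 3.6 = 1.08
CYP2E1: 0.37 × 1.4 = 0.518
CYP2C19: 0.23 × 3.1 = 0.713
Other: 0.1 (unchanged)
Relative clearance = 1.08 + 0.518 + 0.713 + 0.1 = 2.411.
Dividing the baseline by the relative clearance: 26.5 / 2.411 = 11.0 ng/mL.

11.0 ng/mL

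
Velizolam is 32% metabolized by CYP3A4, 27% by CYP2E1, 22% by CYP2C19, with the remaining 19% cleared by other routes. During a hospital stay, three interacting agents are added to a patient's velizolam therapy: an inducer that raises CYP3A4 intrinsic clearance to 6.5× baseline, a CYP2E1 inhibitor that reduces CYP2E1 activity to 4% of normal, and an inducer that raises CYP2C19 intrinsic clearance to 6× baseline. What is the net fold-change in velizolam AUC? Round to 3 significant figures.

The CYP3A4 pathway (32% of clearance) is boosted to 6.5× activity: 0.32 × 6.5 = 2.08.
The CYP2E1 pathway (27% of clearance) is reduced to 0.04× activity: 0.27 × 0.04 = 0.0108.
The CYP2C19 pathway (22% of clearance) rises to 6× activity: 0.22 × 6 = 1.32.
The remaining 19% of clearance is unaffected.
Relative clearance = 2.08 + 0.0108 + 1.32 + 0.19 = 3.6008.
AUC ∝ 1/CL: fold-change = 1 / 3.6008 = 0.278.

0.278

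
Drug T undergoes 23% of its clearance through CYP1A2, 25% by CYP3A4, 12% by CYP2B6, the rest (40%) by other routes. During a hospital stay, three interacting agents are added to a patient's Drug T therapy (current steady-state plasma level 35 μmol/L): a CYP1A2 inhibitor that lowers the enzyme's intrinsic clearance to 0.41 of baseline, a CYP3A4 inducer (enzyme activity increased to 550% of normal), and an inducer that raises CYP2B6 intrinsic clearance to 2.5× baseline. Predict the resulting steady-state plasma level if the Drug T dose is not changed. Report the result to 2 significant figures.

The CYP1A2 pathway (23% of clearance) is reduced to 0.41× activity: 0.23 × 0.41 = 0.0943.
The CYP3A4 pathway (25% of clearance) rises to 5.5× activity: 0.25 × 5.5 = 1.375.
The CYP2B6 pathway (12% of clearance) is boosted to 2.5× activity: 0.12 × 2.5 = 0.3.
The remaining 40% of clearance is unaffected.
New clearance relative to baseline: 0.0943 + 1.375 + 0.3 + 0.4 = 2.1693.
Steady-state plasma level ∝ 1/CL: new value = 35 / 2.1693 = 16 μmol/L.

16 μmol/L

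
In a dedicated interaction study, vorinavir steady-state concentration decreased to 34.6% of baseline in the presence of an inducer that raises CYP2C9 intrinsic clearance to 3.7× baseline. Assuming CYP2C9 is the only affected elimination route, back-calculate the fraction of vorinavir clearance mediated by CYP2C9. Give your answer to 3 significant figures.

0.700

Call the CYP2C9 fraction fm. After the interaction, CL_new/CL_old = fm × 3.7 + (1 − fm).
Steady-state concentration ratio = 1 / (new CL fraction), so new CL fraction = 1 / 0.346 = 2.89.
fm × 3.7 + 1 − fm = 2.89  ⇒  fm × (3.7 − 1) = 1.89  ⇒  fm = 0.700.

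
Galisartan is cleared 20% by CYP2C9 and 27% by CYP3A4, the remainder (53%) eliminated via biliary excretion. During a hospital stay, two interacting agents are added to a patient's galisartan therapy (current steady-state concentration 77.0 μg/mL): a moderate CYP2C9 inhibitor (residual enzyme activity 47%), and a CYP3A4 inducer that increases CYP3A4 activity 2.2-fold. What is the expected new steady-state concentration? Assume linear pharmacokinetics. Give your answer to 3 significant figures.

63.2 μg/mL

The CYP2C9 pathway (20% of clearance) drops to 0.47× activity: 0.2 × 0.47 = 0.094.
The CYP3A4 pathway (27% of clearance) rises to 2.2× activity: 0.27 × 2.2 = 0.594.
Non-CYP routes (53%) are unchanged.
New clearance relative to baseline: 0.094 + 0.594 + 0.53 = 1.218.
New steady-state concentration = 77.0 / 1.218 = 63.2 μg/mL (concentration scales inversely with clearance).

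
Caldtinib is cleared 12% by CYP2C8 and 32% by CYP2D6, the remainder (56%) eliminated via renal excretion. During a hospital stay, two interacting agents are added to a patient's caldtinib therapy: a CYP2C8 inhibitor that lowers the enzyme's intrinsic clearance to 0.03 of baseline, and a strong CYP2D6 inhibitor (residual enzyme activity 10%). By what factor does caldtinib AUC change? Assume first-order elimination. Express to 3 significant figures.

1.68

The CYP2C8 pathway (12% of clearance) is reduced to 0.03× activity: 0.12 × 0.03 = 0.0036.
The CYP2D6 pathway (32% of clearance) falls to 0.1× activity: 0.32 × 0.1 = 0.032.
The remaining 56% of clearance is unaffected.
Relative clearance = 0.0036 + 0.032 + 0.56 = 0.5956.
Net AUC ratio = 1 / 0.5956 = 1.68.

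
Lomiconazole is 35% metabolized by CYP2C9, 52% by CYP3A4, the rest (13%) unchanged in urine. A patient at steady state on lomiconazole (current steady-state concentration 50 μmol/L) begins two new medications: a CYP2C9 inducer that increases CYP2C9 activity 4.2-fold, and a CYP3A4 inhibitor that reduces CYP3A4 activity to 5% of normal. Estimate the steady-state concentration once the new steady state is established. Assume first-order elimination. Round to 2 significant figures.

31 μmol/L

The CYP2C9 pathway (35% of clearance) rises to 4.2× activity: 0.35 × 4.2 = 1.47.
The CYP3A4 pathway (52% of clearance) drops to 0.05× activity: 0.52 × 0.05 = 0.026.
Non-CYP routes (13%) are unchanged.
Relative clearance = 1.47 + 0.026 + 0.13 = 1.626.
New steady-state concentration = 50 / 1.626 = 31 μmol/L (concentration scales inversely with clearance).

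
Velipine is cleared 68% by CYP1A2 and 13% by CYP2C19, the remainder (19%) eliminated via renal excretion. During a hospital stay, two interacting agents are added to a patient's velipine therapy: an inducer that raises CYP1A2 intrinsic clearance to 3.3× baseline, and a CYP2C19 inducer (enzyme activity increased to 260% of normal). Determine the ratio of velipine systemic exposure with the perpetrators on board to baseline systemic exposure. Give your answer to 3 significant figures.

0.361

CYP1A2: 0.68 × 3.3 = 2.244
CYP2C19: 0.13 × 2.6 = 0.338
Other: 0.19 (unchanged)
New clearance relative to baseline: 2.244 + 0.338 + 0.19 = 2.772.
Net systemic exposure ratio = 1 / 2.772 = 0.361.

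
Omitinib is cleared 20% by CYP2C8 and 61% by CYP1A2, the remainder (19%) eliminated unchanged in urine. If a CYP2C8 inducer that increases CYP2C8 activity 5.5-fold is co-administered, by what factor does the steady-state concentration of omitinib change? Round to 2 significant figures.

0.53

The CYP2C8 pathway (20% of clearance) increases to 5.5× activity: 0.2 × 5.5 = 1.1.
CYP1A2 (61%) and the residual 19% are unaffected.
New clearance relative to baseline: 1.1 + 0.61 + 0.19 = 1.9.
Steady-state concentration ratio = CL_old/CL_new = 1 / 1.9 = 0.53.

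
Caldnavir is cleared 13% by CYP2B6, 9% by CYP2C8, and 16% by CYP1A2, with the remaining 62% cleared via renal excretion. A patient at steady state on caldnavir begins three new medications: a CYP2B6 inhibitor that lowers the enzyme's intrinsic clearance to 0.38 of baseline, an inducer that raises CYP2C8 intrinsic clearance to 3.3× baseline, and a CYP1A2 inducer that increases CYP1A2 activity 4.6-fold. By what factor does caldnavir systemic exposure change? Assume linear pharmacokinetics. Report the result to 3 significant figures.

CYP2B6: 0.13 × 0.38 = 0.0494
CYP2C8: 0.09 × 3.3 = 0.297
CYP1A2: 0.16 × 4.6 = 0.736
Other: 0.62 (unchanged)
Relative clearance = 0.0494 + 0.297 + 0.736 + 0.62 = 1.7024.
Net systemic exposure ratio = 1 / 1.7024 = 0.587.

0.587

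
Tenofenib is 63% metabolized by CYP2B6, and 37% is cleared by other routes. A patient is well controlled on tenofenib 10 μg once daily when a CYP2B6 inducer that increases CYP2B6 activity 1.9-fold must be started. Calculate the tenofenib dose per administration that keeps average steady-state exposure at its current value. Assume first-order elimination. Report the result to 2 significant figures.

The CYP2B6 pathway (63% of clearance) is boosted to 1.9× activity: 0.63 × 1.9 = 1.197.
The remaining 37% of clearance is unaffected.
CL_new/CL_old = 1.197 + 0.37 = 1.567.
Exposure is unchanged when dose changes in proportion to clearance. New dose = 10 μg × 1.567 = 16 μg.

16 μg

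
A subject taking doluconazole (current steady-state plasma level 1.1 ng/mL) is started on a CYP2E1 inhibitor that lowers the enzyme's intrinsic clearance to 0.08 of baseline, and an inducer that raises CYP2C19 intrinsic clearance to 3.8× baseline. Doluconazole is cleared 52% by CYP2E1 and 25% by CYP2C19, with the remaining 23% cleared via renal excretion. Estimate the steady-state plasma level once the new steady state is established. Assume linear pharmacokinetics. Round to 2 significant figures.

0.90 ng/mL

The CYP2E1 pathway (52% of clearance) falls to 0.08× activity: 0.52 × 0.08 = 0.0416.
The CYP2C19 pathway (25% of clearance) is boosted to 3.8× activity: 0.25 × 3.8 = 0.95.
Non-CYP routes (23%) are unchanged.
Relative clearance = 0.0416 + 0.95 + 0.23 = 1.2216.
Steady-state plasma level ∝ 1/CL: new value = 1.1 / 1.2216 = 0.90 ng/mL.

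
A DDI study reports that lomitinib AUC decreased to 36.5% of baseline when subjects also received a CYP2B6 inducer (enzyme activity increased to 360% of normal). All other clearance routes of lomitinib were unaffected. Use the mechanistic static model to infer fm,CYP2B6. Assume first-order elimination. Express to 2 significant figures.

0.67

Let fm be the CYP2B6 fraction. New clearance relative to baseline = fm × 3.6 + (1 − fm).
AUC ratio = 1 / (new CL fraction), so new CL fraction = 1 / 0.365 = 2.74.
fm × 3.6 + 1 − fm = 2.74  ⇒  fm × (3.6 − 1) = 1.74  ⇒  fm = 0.67.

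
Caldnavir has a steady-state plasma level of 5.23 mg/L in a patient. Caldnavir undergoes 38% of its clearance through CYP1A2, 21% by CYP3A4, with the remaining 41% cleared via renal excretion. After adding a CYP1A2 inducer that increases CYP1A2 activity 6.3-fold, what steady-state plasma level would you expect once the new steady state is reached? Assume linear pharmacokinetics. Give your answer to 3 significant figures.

1.74 mg/L

CYP1A2: 0.38 × 6.3 = 2.394
CYP3A4: 0.21 (unchanged)
Other: 0.41 (unchanged)
Relative clearance = 2.394 + 0.21 + 0.41 = 3.014.
Steady-state plasma level ∝ 1/CL, so new value = 5.23 / 3.014 = 1.74 mg/L.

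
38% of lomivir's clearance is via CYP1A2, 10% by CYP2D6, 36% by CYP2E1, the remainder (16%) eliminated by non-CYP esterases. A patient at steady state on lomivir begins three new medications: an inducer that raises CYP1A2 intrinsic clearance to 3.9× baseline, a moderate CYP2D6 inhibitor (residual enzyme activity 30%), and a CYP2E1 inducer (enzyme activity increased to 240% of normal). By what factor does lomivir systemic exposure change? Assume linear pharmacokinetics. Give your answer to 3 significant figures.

The CYP1A2 pathway (38% of clearance) is boosted to 3.9× activity: 0.38 × 3.9 = 1.482.
The CYP2D6 pathway (10% of clearance) is reduced to 0.3× activity: 0.1 × 0.3 = 0.03.
The CYP2E1 pathway (36% of clearance) increases to 2.4× activity: 0.36 × 2.4 = 0.864.
Non-CYP routes (16%) are unchanged.
CL_new/CL_old = 1.482 + 0.03 + 0.864 + 0.16 = 2.536.
Net systemic exposure ratio = 1 / 2.536 = 0.394.

0.394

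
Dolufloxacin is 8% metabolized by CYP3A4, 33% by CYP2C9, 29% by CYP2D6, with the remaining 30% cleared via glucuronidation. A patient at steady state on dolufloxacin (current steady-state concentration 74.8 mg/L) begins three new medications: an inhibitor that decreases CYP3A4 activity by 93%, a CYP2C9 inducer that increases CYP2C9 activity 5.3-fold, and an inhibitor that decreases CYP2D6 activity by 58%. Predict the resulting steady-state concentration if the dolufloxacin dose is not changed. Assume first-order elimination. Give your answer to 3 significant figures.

34.4 mg/L

CYP3A4: 0.08 × 0.07 = 0.0056
CYP2C9: 0.33 × 5.3 = 1.749
CYP2D6: 0.29 × 0.42 = 0.1218
Other: 0.3 (unchanged)
New clearance relative to baseline: 0.0056 + 1.749 + 0.1218 + 0.3 = 2.1764.
Dividing the baseline by the relative clearance: 74.8 / 2.1764 = 34.4 mg/L.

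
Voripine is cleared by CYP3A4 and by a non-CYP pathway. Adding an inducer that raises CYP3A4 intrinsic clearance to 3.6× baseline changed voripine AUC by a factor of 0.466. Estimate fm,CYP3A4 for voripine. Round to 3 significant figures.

Let fm be the CYP3A4 fraction. New clearance relative to baseline = fm × 3.6 + (1 − fm).
AUC ratio = 1 / (new CL fraction), so new CL fraction = 1 / 0.466 = 2.146.
fm × 3.6 + 1 − fm = 2.146  ⇒  fm × (3.6 − 1) = 1.146  ⇒  fm = 0.441.

0.441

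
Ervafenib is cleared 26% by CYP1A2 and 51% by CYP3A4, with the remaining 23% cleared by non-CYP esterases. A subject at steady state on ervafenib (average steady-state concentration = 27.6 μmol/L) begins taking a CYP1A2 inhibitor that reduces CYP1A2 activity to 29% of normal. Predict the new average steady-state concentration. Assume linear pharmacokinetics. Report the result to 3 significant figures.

33.8 μmol/L

CYP1A2: 0.26 × 0.29 = 0.0754
CYP3A4: 0.51 (unchanged)
Other: 0.23 (unchanged)
Relative clearance = 0.0754 + 0.51 + 0.23 = 0.8154.
With dosing unchanged, average steady-state concentration scales as 1/CL: 27.6 / 0.8154 = 33.8 μmol/L.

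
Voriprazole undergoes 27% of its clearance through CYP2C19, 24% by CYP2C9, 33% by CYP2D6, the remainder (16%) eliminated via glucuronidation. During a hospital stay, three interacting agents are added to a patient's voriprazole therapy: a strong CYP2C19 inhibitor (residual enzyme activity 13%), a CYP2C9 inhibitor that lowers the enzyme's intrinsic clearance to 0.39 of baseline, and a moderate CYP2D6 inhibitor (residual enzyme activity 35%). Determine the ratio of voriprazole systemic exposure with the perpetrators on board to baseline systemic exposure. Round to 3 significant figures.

CYP2C19: 0.27 × 0.13 = 0.0351
CYP2C9: 0.24 × 0.39 = 0.0936
CYP2D6: 0.33 × 0.35 = 0.1155
Other: 0.16 (unchanged)
Relative clearance = 0.0351 + 0.0936 + 0.1155 + 0.16 = 0.4042.
Net systemic exposure ratio = 1 / 0.4042 = 2.47.

2.47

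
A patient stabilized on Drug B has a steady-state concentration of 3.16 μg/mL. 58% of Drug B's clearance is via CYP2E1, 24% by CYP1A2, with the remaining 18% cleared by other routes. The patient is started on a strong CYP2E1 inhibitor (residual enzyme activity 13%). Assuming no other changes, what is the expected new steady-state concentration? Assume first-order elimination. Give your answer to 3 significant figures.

6.38 μg/mL

CYP2E1: 0.58 × 0.13 = 0.0754
CYP1A2: 0.24 (unchanged)
Other: 0.18 (unchanged)
New clearance relative to baseline: 0.0754 + 0.24 + 0.18 = 0.4954.
With dosing unchanged, steady-state concentration scales as 1/CL: 3.16 / 0.4954 = 6.38 μg/mL.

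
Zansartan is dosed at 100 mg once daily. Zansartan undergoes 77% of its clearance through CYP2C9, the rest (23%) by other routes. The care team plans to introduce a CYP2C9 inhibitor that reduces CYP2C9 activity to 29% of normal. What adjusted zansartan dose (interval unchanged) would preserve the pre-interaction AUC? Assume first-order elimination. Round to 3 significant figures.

45.3 mg

The CYP2C9 pathway (77% of clearance) falls to 0.29× activity: 0.77 × 0.29 = 0.2233.
The remaining 23% of clearance is unaffected.
New clearance relative to baseline: 0.2233 + 0.23 = 0.4533.
Css,avg = (dose rate)/CL, so holding Css fixed requires dose ∝ CL: 100 × 0.4533 = 45.3 mg.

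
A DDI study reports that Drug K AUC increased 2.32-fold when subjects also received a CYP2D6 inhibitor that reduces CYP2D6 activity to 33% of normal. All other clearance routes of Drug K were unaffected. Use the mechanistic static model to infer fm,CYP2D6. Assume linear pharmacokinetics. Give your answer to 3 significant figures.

Call the CYP2D6 fraction fm. After the interaction, CL_new/CL_old = fm × 0.33 + (1 − fm).
AUC ratio = 1 / (new CL fraction), so new CL fraction = 1 / 2.32 = 0.431.
fm × 0.33 + 1 − fm = 0.431  ⇒  fm × (0.33 − 1) = −0.569  ⇒  fm = 0.849.

0.849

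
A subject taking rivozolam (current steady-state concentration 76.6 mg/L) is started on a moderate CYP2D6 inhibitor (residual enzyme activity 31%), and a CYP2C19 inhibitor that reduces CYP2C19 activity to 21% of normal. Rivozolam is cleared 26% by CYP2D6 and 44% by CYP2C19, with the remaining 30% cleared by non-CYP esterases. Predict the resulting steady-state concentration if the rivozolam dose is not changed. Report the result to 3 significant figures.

162 mg/L

The CYP2D6 pathway (26% of clearance) drops to 0.31× activity: 0.26 × 0.31 = 0.0806.
The CYP2C19 pathway (44% of clearance) falls to 0.21× activity: 0.44 × 0.21 = 0.0924.
Non-CYP routes (30%) are unchanged.
Relative clearance = 0.0806 + 0.0924 + 0.3 = 0.473.
Dividing the baseline by the relative clearance: 76.6 / 0.473 = 162 mg/L.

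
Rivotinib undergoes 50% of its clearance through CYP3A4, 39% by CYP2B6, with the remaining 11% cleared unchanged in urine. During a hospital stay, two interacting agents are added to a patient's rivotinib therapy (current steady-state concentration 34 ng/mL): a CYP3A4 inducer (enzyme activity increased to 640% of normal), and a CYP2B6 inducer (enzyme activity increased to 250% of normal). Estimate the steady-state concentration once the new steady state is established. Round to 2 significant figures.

CYP3A4: 0.5 × 6.4 = 3.2
CYP2B6: 0.39 × 2.5 = 0.975
Other: 0.11 (unchanged)
Relative clearance = 3.2 + 0.975 + 0.11 = 4.285.
Steady-state concentration ∝ 1/CL: new value = 34 / 4.285 = 7.9 ng/mL.

7.9 ng/mL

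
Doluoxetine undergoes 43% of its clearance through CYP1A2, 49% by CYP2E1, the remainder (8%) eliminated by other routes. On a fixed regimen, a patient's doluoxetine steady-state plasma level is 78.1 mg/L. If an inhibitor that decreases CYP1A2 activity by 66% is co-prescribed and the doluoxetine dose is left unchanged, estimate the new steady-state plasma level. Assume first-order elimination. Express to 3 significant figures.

CYP1A2: 0.43 × 0.34 = 0.1462
CYP2E1: 0.49 (unchanged)
Other: 0.08 (unchanged)
CL_new/CL_old = 0.1462 + 0.49 + 0.08 = 0.7162.
New steady-state plasma level = baseline ÷ relative clearance = 78.1 / 0.7162 = 109 mg/L.

109 mg/L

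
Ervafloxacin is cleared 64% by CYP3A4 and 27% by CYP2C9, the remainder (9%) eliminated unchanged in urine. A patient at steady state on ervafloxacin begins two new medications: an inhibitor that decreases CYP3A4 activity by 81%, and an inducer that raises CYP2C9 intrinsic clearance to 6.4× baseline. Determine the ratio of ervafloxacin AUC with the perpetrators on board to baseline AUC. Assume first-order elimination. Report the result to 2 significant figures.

0.52

The CYP3A4 pathway (64% of clearance) falls to 0.19× activity: 0.64 × 0.19 = 0.1216.
The CYP2C9 pathway (27% of clearance) rises to 6.4× activity: 0.27 × 6.4 = 1.728.
Non-CYP routes (9%) are unchanged.
CL_new/CL_old = 0.1216 + 1.728 + 0.09 = 1.9396.
AUC ∝ 1/CL: fold-change = 1 / 1.9396 = 0.52.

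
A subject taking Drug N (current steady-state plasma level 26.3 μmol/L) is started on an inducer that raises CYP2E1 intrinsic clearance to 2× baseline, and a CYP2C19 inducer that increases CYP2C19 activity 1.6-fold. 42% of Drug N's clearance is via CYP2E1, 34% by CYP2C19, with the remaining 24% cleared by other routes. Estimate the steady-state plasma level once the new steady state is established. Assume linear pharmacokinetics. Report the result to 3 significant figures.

CYP2E1: 0.42 × 2 = 0.84
CYP2C19: 0.34 × 1.6 = 0.544
Other: 0.24 (unchanged)
Relative clearance = 0.84 + 0.544 + 0.24 = 1.624.
Steady-state plasma level ∝ 1/CL: new value = 26.3 / 1.624 = 16.2 μmol/L.

16.2 μmol/L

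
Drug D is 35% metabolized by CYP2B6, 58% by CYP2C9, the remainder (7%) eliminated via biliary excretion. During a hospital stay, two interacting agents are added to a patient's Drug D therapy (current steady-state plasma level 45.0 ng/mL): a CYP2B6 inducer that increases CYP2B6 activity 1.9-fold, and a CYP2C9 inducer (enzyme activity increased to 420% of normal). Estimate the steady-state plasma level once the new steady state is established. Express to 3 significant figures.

The CYP2B6 pathway (35% of clearance) rises to 1.9× activity: 0.35 × 1.9 = 0.665.
The CYP2C9 pathway (58% of clearance) is boosted to 4.2× activity: 0.58 × 4.2 = 2.436.
The remaining 7% of clearance is unaffected.
CL_new/CL_old = 0.665 + 2.436 + 0.07 = 3.171.
New steady-state plasma level = 45.0 / 3.171 = 14.2 ng/mL (concentration scales inversely with clearance).

14.2 ng/mL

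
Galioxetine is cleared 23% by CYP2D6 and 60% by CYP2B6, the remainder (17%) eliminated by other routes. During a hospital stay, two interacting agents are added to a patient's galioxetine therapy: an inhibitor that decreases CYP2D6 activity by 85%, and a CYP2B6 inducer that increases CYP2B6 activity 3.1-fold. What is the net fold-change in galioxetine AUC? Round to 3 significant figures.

0.484

CYP2D6: 0.23 × 0.15 = 0.0345
CYP2B6: 0.6 × 3.1 = 1.86
Other: 0.17 (unchanged)
New clearance relative to baseline: 0.0345 + 1.86 + 0.17 = 2.0645.
Because AUC varies inversely with clearance, the combined effect is 1 / 2.0645 = 0.484.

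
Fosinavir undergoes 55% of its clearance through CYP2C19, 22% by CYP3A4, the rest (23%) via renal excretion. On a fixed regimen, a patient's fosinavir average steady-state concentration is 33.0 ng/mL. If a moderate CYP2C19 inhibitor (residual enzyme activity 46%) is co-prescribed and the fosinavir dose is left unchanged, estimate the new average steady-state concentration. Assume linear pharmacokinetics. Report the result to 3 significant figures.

46.9 ng/mL

The CYP2C19 pathway (55% of clearance) drops to 0.46× activity: 0.55 × 0.46 = 0.253.
CYP3A4 (22%) and the residual 23% are unaffected.
New clearance relative to baseline: 0.253 + 0.22 + 0.23 = 0.703.
New average steady-state concentration = baseline ÷ relative clearance = 33.0 / 0.703 = 46.9 ng/mL.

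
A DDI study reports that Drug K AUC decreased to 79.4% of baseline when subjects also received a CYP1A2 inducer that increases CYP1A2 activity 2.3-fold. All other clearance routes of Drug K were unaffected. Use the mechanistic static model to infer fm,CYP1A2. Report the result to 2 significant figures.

0.20

CL'/CL = 1 / 0.794 = 1.259
2.3·fm + (1 − fm) = 1.259
fm = (1.259 − 1) / (2.3 − 1) = 0.20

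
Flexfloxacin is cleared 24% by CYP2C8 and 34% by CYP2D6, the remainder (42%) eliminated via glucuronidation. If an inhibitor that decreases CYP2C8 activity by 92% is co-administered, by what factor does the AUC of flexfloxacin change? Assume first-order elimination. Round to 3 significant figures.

1.28

CYP2C8: 0.24 × 0.08 = 0.0192
CYP2D6: 0.34 (unchanged)
Other: 0.42 (unchanged)
CL_new/CL_old = 0.0192 + 0.34 + 0.42 = 0.7792.
AUC ratio = CL_old/CL_new = 1 / 0.7792 = 1.28.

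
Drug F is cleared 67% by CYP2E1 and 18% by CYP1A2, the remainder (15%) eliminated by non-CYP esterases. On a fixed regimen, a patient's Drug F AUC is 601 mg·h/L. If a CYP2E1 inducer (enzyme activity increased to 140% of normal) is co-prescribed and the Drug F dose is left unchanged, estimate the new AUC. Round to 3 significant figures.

474 mg·h/L

CYP2E1: 0.67 × 1.4 = 0.938
CYP1A2: 0.18 (unchanged)
Other: 0.15 (unchanged)
New clearance relative to baseline: 0.938 + 0.18 + 0.15 = 1.268.
New AUC = baseline ÷ relative clearance = 601 / 1.268 = 474 mg·h/L.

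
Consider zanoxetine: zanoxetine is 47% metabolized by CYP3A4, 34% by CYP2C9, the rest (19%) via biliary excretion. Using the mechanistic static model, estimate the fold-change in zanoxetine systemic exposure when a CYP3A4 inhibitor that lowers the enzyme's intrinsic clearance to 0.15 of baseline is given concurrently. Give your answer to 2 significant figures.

The CYP3A4 pathway (47% of clearance) is reduced to 0.15× activity: 0.47 × 0.15 = 0.0705.
CYP2C9 (34%) and the residual 19% are unaffected.
CL_new/CL_old = 0.0705 + 0.34 + 0.19 = 0.6005.
Systemic exposure ratio = CL_old/CL_new = 1 / 0.6005 = 1.7.

1.7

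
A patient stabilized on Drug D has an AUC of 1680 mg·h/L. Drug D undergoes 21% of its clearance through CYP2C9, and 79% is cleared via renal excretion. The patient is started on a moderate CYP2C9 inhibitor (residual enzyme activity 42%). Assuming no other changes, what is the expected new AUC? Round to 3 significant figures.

1.91 × 10³ mg·h/L

CYP2C9: 0.21 × 0.42 = 0.0882
Other: 0.79 (unchanged)
Relative clearance = 0.0882 + 0.79 = 0.8782.
AUC ∝ 1/CL, so new value = 1680 / 0.8782 = 1.91 × 10³ mg·h/L.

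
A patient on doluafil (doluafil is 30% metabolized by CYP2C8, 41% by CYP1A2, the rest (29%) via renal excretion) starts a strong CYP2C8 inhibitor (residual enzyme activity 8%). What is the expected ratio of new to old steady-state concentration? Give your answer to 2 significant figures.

1.4

The CYP2C8 pathway (30% of clearance) is reduced to 0.08× activity: 0.3 × 0.08 = 0.024.
CYP1A2 (41%) and the residual 29% are unaffected.
Relative clearance = 0.024 + 0.41 + 0.29 = 0.724.
Since steady-state concentration ∝ 1/CL, the ratio is 1 / 0.724 = 1.4.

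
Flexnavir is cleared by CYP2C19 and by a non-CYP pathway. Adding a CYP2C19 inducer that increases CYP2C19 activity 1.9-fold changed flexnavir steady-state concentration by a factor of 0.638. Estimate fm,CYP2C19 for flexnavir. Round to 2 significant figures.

0.63

Call the CYP2C19 fraction fm. After the interaction, CL_new/CL_old = fm × 1.9 + (1 − fm).
Steady-state concentration ratio = 1 / (new CL fraction), so new CL fraction = 1 / 0.638 = 1.567.
fm × 1.9 + 1 − fm = 1.567  ⇒  fm × (1.9 − 1) = 0.5674  ⇒  fm = 0.63.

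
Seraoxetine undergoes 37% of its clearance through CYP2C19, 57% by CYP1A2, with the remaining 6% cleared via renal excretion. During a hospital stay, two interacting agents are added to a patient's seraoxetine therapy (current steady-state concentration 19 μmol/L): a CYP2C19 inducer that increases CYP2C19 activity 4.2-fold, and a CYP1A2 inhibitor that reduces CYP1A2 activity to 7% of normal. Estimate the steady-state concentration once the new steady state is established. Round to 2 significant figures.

The CYP2C19 pathway (37% of clearance) rises to 4.2× activity: 0.37 × 4.2 = 1.554.
The CYP1A2 pathway (57% of clearance) falls to 0.07× activity: 0.57 × 0.07 = 0.0399.
Non-CYP routes (6%) are unchanged.
CL_new/CL_old = 1.554 + 0.0399 + 0.06 = 1.6539.
Dividing the baseline by the relative clearance: 19 / 1.6539 = 11 μmol/L.

11 μmol/L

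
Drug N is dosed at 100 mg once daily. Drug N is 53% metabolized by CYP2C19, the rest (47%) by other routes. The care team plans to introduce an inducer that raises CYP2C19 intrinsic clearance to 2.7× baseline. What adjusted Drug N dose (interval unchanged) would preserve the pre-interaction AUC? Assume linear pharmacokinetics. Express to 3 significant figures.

The CYP2C19 pathway (53% of clearance) rises to 2.7× activity: 0.53 × 2.7 = 1.431.
The remaining 47% of clearance is unaffected.
Relative clearance = 1.431 + 0.47 = 1.901.
Exposure is unchanged when dose changes in proportion to clearance. New dose = 100 mg × 1.901 = 190 mg.

190 mg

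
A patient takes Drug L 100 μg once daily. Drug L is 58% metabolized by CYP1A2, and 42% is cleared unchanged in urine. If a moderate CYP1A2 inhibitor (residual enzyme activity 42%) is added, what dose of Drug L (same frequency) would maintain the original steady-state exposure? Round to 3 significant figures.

66.4 μg

CYP1A2: 0.58 × 0.42 = 0.2436
Other: 0.42 (unchanged)
CL_new/CL_old = 0.2436 + 0.42 = 0.6636.
Exposure is unchanged when dose changes in proportion to clearance. New dose = 100 μg × 0.6636 = 66.4 μg.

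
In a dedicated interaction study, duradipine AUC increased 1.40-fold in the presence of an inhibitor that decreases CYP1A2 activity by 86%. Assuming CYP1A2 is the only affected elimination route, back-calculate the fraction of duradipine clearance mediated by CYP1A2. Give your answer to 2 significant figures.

Call the CYP1A2 fraction fm. After the interaction, CL_new/CL_old = fm × 0.14 + (1 − fm).
AUC ratio = 1 / (new CL fraction), so new CL fraction = 1 / 1.40 = 0.7143.
fm × 0.14 + 1 − fm = 0.7143  ⇒  fm × (0.14 − 1) = −0.2857  ⇒  fm = 0.33.

0.33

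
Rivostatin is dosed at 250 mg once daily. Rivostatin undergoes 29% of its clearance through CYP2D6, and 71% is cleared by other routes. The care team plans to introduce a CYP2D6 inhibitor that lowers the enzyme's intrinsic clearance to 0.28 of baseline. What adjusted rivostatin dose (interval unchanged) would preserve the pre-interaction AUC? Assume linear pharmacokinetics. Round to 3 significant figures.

198 mg

The CYP2D6 pathway (29% of clearance) drops to 0.28× activity: 0.29 × 0.28 = 0.0812.
The remaining 71% of clearance is unaffected.
Relative clearance = 0.0812 + 0.71 = 0.7912.
Css,avg = (dose rate)/CL, so holding Css fixed requires dose ∝ CL: 250 × 0.7912 = 198 mg.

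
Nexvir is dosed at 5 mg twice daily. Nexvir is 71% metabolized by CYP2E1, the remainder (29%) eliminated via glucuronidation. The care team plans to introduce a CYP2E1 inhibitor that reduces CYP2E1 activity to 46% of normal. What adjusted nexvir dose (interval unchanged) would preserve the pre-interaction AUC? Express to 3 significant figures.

3.08 mg

The CYP2E1 pathway (71% of clearance) falls to 0.46× activity: 0.71 × 0.46 = 0.3266.
The remaining 29% of clearance is unaffected.
Relative clearance = 0.3266 + 0.29 = 0.6166.
Exposure is unchanged when dose changes in proportion to clearance. New dose = 5 mg × 0.6166 = 3.08 mg.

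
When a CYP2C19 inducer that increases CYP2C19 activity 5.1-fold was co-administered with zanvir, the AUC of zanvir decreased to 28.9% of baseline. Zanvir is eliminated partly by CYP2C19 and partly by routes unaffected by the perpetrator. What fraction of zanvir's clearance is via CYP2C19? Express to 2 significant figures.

Write x for the fraction cleared via CYP2C19. The observed AUC change means clearance rose to 1/0.289 = 3.46 of baseline.
Setting x·5.1 + (1 − x) = 3.46 and solving: x = (3.46 − 1)/(5.1 − 1) = 0.60.

0.60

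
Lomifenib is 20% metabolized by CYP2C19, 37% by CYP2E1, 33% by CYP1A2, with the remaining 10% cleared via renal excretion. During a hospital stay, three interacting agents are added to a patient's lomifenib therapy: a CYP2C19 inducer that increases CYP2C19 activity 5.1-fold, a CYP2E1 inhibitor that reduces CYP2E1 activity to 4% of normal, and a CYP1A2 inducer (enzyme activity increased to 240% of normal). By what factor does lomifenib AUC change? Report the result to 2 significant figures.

The CYP2C19 pathway (20% of clearance) rises to 5.1× activity: 0.2 × 5.1 = 1.02.
The CYP2E1 pathway (37% of clearance) is reduced to 0.04× activity: 0.37 × 0.04 = 0.0148.
The CYP1A2 pathway (33% of clearance) rises to 2.4× activity: 0.33 × 2.4 = 0.792.
Non-CYP routes (10%) are unchanged.
Relative clearance = 1.02 + 0.0148 + 0.792 + 0.1 = 1.9268.
AUC ∝ 1/CL: fold-change = 1 / 1.9268 = 0.52.

0.52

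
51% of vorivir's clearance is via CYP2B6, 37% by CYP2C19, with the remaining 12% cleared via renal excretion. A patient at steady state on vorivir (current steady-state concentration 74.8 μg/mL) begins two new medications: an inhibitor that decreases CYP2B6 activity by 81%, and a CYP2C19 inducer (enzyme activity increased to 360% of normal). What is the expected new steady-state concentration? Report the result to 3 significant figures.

48.3 μg/mL

CYP2B6: 0.51 × 0.19 = 0.0969
CYP2C19: 0.37 × 3.6 = 1.332
Other: 0.12 (unchanged)
New clearance relative to baseline: 0.0969 + 1.332 + 0.12 = 1.5489.
New steady-state concentration = 74.8 / 1.5489 = 48.3 μg/mL (concentration scales inversely with clearance).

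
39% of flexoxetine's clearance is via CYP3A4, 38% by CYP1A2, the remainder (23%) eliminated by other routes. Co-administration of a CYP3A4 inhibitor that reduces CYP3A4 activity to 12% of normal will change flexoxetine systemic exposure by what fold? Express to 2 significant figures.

1.5

CYP3A4: 0.39 × 0.12 = 0.0468
CYP1A2: 0.38 (unchanged)
Other: 0.23 (unchanged)
CL_new/CL_old = 0.0468 + 0.38 + 0.23 = 0.6568.
Since systemic exposure ∝ 1/CL, the ratio is 1 / 0.6568 = 1.5.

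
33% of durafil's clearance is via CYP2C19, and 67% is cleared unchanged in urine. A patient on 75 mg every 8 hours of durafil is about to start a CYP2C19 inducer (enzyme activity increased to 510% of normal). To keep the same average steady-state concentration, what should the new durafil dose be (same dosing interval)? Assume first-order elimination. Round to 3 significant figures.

176 mg

CYP2C19: 0.33 × 5.1 = 1.683
Other: 0.67 (unchanged)
Relative clearance = 1.683 + 0.67 = 2.353.
To maintain the same steady-state level, dose must scale with clearance: new dose = 75 × 2.353 = 176 mg.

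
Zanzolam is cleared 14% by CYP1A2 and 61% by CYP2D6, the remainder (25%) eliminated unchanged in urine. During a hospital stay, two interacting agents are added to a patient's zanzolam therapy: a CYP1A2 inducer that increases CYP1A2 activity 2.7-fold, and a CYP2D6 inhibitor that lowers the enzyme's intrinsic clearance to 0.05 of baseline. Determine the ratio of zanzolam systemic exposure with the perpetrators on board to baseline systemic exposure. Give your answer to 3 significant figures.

The CYP1A2 pathway (14% of clearance) increases to 2.7× activity: 0.14 × 2.7 = 0.378.
The CYP2D6 pathway (61% of clearance) is reduced to 0.05× activity: 0.61 × 0.05 = 0.0305.
The remaining 25% of clearance is unaffected.
CL_new/CL_old = 0.378 + 0.0305 + 0.25 = 0.6585.
Systemic exposure ∝ 1/CL: fold-change = 1 / 0.6585 = 1.52.

1.52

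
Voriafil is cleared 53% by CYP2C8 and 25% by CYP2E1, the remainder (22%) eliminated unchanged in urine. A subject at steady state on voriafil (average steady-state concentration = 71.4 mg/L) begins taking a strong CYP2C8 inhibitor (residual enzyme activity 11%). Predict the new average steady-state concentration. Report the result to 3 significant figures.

CYP2C8: 0.53 × 0.11 = 0.0583
CYP2E1: 0.25 (unchanged)
Other: 0.22 (unchanged)
Relative clearance = 0.0583 + 0.25 + 0.22 = 0.5283.
With dosing unchanged, average steady-state concentration scales as 1/CL: 71.4 / 0.5283 = 135 mg/L.

135 mg/L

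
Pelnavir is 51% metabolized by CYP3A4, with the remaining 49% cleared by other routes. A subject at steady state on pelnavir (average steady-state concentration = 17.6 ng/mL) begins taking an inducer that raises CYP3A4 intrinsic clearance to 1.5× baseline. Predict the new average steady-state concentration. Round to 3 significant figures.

The CYP3A4 pathway (51% of clearance) is boosted to 1.5× activity: 0.51 × 1.5 = 0.765.
The remaining 49% of clearance is unaffected.
New clearance relative to baseline: 0.765 + 0.49 = 1.255.
New average steady-state concentration = baseline ÷ relative clearance = 17.6 / 1.255 = 14.0 ng/mL.

14.0 ng/mL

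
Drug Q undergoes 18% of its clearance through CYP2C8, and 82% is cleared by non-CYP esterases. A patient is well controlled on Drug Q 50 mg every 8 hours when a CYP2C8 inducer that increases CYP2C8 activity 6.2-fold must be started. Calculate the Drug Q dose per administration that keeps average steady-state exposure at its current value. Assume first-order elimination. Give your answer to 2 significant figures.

The CYP2C8 pathway (18% of clearance) is boosted to 6.2× activity: 0.18 × 6.2 = 1.116.
Non-CYP routes (82%) are unchanged.
New clearance relative to baseline: 1.116 + 0.82 = 1.936.
To maintain the same steady-state level, dose must scale with clearance: new dose = 50 × 1.936 = 97 mg.

97 mg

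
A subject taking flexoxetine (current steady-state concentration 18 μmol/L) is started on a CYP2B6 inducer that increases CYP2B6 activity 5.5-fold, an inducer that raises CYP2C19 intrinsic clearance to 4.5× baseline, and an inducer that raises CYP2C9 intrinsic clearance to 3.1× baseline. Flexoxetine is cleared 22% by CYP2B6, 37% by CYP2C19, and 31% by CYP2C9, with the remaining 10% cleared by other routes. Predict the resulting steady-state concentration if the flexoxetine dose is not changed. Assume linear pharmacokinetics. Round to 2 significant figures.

The CYP2B6 pathway (22% of clearance) rises to 5.5× activity: 0.22 × 5.5 = 1.21.
The CYP2C19 pathway (37% of clearance) rises to 4.5× activity: 0.37 × 4.5 = 1.665.
The CYP2C9 pathway (31% of clearance) increases to 3.1× activity: 0.31 × 3.1 = 0.961.
Non-CYP routes (10%) are unchanged.
CL_new/CL_old = 1.21 + 1.665 + 0.961 + 0.1 = 3.936.
Dividing the baseline by the relative clearance: 18 / 3.936 = 4.6 μmol/L.

4.6 μmol/L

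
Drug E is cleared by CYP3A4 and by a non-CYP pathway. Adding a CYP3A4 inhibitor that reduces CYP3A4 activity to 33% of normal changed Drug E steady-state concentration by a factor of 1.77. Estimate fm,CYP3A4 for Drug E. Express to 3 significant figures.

0.649

CL'/CL = 1 / 1.77 = 0.565
0.33·fm + (1 − fm) = 0.565
fm = (0.565 − 1) / (0.33 − 1) = 0.649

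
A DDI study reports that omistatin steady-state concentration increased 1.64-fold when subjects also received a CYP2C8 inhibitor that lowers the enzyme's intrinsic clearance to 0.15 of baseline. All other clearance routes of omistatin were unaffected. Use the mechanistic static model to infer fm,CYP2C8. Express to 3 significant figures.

Call the CYP2C8 fraction fm. After the interaction, CL_new/CL_old = fm × 0.15 + (1 − fm).
Steady-state concentration ratio = 1 / (new CL fraction), so new CL fraction = 1 / 1.64 = 0.6098.
fm × 0.15 + 1 − fm = 0.6098  ⇒  fm × (0.15 − 1) = −0.3902  ⇒  fm = 0.459.

0.459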